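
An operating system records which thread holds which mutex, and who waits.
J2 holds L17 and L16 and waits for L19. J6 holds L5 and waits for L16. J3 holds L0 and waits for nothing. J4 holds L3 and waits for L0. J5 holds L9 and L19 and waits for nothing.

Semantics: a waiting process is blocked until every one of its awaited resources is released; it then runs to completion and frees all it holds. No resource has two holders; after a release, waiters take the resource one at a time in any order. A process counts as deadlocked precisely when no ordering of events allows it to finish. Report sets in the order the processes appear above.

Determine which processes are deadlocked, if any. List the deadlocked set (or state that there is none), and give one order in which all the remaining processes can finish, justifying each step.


Nothing here is deadlocked.
Key observation: all waits point, directly or indirectly, at processes that can finish, so nothing is permanently blocked.
The rest can finish in the order J5, J3, J4, J2, J6.
Step-by-step check:
  run J5 (it waits on nothing); releases L9 and L19
  run J3 (it waits on nothing); releases L0
  J4: everything it awaited (L0) is free; runs, freeing L3
  J2: everything it awaited (L19) is free; runs, freeing L17 and L16
  J6: everything it awaited (L16) is free; runs, freeing L5


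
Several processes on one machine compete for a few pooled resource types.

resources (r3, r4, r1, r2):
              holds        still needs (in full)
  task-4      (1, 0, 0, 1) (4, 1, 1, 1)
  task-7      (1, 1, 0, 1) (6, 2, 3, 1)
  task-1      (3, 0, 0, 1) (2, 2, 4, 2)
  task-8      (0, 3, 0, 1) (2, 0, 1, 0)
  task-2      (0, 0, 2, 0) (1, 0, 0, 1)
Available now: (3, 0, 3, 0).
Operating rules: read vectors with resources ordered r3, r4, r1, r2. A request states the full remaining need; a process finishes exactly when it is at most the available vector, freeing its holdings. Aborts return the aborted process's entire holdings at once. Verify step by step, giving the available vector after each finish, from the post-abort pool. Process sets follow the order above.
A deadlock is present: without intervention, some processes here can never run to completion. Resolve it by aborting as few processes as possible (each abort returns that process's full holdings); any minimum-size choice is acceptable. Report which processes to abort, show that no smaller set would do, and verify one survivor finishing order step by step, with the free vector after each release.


The answer: abort task-4.
Key observation: the deadlocked task-1 becomes finishable only because task-4 released (1, 0, 0, 1); it completes at step 3 below.
No smaller set exists: with zero aborts the deadlock remains.
Survivors finish in the order: task-2, task-8, task-1, task-7. Step-by-step check (pool after the aborts first):
  pool = (4, 0, 3, 1)
  task-2 needs (1, 0, 0, 1) <= (4, 0, 3, 1) -> finishes; pool += (0, 0, 2, 0) = (4, 0, 5, 1)
  task-8 needs (2, 0, 1, 0) <= (4, 0, 5, 1) -> finishes; pool += (0, 3, 0, 1) = (4, 3, 5, 2)
  task-1 needs (2, 2, 4, 2) <= (4, 3, 5, 2) -> finishes; pool += (3, 0, 0, 1) = (7, 3, 5, 3)
  task-7 needs (6, 2, 3, 1) <= (7, 3, 5, 3) -> finishes; pool += (1, 1, 0, 1) = (8, 4, 5, 4)


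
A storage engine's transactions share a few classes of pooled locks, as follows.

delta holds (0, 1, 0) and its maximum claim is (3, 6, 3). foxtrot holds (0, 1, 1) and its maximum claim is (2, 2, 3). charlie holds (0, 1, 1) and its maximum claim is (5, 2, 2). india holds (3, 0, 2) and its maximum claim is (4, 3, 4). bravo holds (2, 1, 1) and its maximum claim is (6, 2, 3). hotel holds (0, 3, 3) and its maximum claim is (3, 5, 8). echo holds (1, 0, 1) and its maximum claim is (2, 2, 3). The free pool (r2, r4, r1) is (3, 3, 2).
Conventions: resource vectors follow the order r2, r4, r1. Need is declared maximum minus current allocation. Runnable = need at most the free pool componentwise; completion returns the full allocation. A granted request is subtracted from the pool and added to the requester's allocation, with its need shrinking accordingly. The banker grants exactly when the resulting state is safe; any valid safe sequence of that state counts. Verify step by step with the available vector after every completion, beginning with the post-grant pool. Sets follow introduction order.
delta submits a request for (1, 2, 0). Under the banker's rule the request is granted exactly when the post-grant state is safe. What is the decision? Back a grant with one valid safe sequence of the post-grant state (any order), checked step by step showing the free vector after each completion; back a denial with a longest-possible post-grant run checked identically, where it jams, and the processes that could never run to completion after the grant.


DENY: after the grant no complete ordering would exist.
Key observation: after foxtrot, echo the pool peaks at (3, 2, 4), and each blocked process is short somewhere: delta on r4; charlie on r2; india on r4; bravo on r2; hotel on r1.
Pretend the grant happened; the run foxtrot, echo goes as far as possible. Step-by-step check:
  pool = (2, 1, 2)
  run foxtrot (needs (2, 1, 2), free (2, 1, 2)); after release of (0, 1, 1) the pool is (2, 2, 3)
  run echo (needs (1, 2, 2), free (2, 2, 3)); after release of (1, 0, 1) the pool is (3, 2, 4)
  delta still needs (2, 3, 3) but only (3, 2, 4) is free — short on r4
  charlie still needs (5, 1, 1) but only (3, 2, 4) is free — short on r2
  india still needs (1, 3, 2) but only (3, 2, 4) is free — short on r4
  bravo still needs (4, 1, 2) but only (3, 2, 4) is free — short on r2
  hotel still needs (3, 2, 5) but only (3, 2, 4) is free — short on r1
Had the request been granted, delta, charlie, india, bravo and hotel could never finish.


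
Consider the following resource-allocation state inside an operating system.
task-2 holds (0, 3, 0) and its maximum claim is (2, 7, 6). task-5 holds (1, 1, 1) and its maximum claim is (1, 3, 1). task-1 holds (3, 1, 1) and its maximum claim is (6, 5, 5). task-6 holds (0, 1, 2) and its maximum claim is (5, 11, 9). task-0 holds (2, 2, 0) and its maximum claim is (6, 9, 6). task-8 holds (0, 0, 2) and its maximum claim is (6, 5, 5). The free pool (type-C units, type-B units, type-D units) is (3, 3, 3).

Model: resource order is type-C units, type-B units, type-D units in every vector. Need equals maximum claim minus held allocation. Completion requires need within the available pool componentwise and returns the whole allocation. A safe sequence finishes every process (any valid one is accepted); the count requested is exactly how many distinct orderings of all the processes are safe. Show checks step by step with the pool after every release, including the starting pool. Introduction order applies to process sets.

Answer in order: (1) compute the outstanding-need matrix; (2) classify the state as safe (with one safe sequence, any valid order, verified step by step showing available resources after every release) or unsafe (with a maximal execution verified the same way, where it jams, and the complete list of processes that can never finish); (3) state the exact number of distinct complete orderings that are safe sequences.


(1) Need matrix, components ordered type-C units, type-B units, type-D units:
  task-2: (2, 4, 6)
  task-5: (0, 2, 0)
  task-1: (3, 4, 4)
  task-6: (5, 10, 7)
  task-0: (4, 7, 6)
  task-8: (6, 5, 3)
(2) The state is SAFE; one workable sequence: task-5, task-1, task-8, task-2, task-0, task-6.
Key observation: the order's first zero-slack moment is task-1 ((3, 4, 4) needed, (4, 4, 4) free — a requested resource with nothing to spare).
Step-by-step check:
  pool = (3, 3, 3)
  task-5: need (0, 2, 0) fits (3, 3, 3); releases (1, 1, 1), pool now (4, 4, 4)
  task-1: need (3, 4, 4) fits (4, 4, 4); releases (3, 1, 1), pool now (7, 5, 5)
  task-8: need (6, 5, 3) fits (7, 5, 5); releases (0, 0, 2), pool now (7, 5, 7)
  task-2: need (2, 4, 6) fits (7, 5, 7); releases (0, 3, 0), pool now (7, 8, 7)
  task-0: need (4, 7, 6) fits (7, 8, 7); releases (2, 2, 0), pool now (9, 10, 7)
  task-6: need (5, 10, 7) fits (9, 10, 7); releases (0, 1, 2), pool now (9, 11, 9)
(3) The exact count: 1 of the possible complete orderings is a safe sequence.


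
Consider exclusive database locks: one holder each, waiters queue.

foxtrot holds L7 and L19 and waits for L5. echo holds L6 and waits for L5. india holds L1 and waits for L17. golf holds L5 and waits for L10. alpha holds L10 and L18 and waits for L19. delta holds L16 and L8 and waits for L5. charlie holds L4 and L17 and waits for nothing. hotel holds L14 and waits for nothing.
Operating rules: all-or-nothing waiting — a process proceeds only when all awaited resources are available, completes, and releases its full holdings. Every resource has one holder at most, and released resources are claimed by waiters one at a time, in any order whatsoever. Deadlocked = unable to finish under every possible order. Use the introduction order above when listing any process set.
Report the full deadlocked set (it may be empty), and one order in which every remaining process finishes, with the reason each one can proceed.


The deadlocked set is foxtrot, echo, golf, alpha and delta.
Key observation: nobody on the ring foxtrot -> golf -> alpha -> foxtrot can start until another member finishes, which never happens; echo and delta wait into the deadlock from upstream.
One completion order for the rest: charlie, hotel, india.
Verifying each step:
  charlie: no waits; runs immediately, freeing L4 and L17
  hotel: no waits; runs immediately, freeing L14
  run india (all its waits — L17 — are resolved); releases L1


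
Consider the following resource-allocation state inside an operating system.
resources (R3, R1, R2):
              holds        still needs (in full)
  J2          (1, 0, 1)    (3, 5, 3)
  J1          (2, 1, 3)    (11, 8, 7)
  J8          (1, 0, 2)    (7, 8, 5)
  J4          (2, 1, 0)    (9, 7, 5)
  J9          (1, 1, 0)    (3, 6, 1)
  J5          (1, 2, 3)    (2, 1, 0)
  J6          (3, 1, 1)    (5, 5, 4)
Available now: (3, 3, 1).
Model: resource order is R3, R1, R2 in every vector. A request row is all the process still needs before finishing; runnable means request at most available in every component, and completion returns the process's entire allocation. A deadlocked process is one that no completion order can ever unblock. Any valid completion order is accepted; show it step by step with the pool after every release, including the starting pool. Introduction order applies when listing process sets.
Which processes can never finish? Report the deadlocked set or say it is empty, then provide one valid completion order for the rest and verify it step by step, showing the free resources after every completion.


No process is deadlocked.
Key observation: J5 can run right away; the returned allocation unlocks the remaining processes in turn.
One completion order for the rest: J5, J2, J6, J9, J4, J8, J1. Check, step by step:
  pool = (3, 3, 1)
  J5 needs (2, 1, 0) <= (3, 3, 1) -> finishes; pool += (1, 2, 3) = (4, 5, 4)
  J2 needs (3, 5, 3) <= (4, 5, 4) -> finishes; pool += (1, 0, 1) = (5, 5, 5)
  J6 needs (5, 5, 4) <= (5, 5, 5) -> finishes; pool += (3, 1, 1) = (8, 6, 6)
  J9 needs (3, 6, 1) <= (8, 6, 6) -> finishes; pool += (1, 1, 0) = (9, 7, 6)
  J4 needs (9, 7, 5) <= (9, 7, 6) -> finishes; pool += (2, 1, 0) = (11, 8, 6)
  J8 needs (7, 8, 5) <= (11, 8, 6) -> finishes; pool += (1, 0, 2) = (12, 8, 8)
  J1 needs (11, 8, 7) <= (12, 8, 8) -> finishes; pool += (2, 1, 3) = (14, 9, 11)


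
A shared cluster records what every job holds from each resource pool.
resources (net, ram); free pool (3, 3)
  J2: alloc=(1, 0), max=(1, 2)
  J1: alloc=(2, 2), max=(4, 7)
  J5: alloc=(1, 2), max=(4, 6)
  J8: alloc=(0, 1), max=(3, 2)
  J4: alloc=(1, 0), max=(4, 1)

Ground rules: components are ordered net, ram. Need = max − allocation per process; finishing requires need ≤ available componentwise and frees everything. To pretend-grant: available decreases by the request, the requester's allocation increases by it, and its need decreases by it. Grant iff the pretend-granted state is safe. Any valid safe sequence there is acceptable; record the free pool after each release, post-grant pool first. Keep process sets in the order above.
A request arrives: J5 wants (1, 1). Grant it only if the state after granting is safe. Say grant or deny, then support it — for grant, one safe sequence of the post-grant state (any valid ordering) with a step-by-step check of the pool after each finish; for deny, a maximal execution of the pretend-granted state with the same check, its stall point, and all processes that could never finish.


GRANT — the state after the grant stays safe, e.g. via J2, J8, J5, J4, J1.
Key observation: the grant leaves (2, 2) free — enough for J2, whose release restarts the cascade.
Check on the post-grant state, step by step:
  pool = (2, 2)
  J2: need (0, 2) fits (2, 2); releases (1, 0), pool now (3, 2)
  J8: need (3, 1) fits (3, 2); releases (0, 1), pool now (3, 3)
  J5: need (2, 3) fits (3, 3); releases (2, 3), pool now (5, 6)
  J4: need (3, 1) fits (5, 6); releases (1, 0), pool now (6, 6)
  J1: need (2, 5) fits (6, 6); releases (2, 2), pool now (8, 8)


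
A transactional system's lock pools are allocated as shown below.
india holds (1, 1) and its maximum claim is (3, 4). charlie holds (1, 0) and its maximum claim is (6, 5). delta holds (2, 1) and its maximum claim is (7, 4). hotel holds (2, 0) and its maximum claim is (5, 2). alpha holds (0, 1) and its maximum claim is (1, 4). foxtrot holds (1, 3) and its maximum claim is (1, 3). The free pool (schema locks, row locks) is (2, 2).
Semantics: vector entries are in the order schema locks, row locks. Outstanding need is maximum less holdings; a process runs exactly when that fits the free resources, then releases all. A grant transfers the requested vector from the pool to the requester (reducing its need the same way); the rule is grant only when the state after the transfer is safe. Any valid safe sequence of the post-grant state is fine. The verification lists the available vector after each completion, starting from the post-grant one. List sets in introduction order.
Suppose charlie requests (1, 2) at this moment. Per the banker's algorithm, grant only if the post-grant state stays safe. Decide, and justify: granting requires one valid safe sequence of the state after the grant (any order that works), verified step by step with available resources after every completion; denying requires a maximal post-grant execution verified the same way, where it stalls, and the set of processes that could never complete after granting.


GRANT. The post-grant state is safe; one safe sequence: foxtrot, alpha, india, hotel, delta, charlie.
Key observation: granting shrinks the pool to (1, 0), yet foxtrot still fits and the chain goes through.
Verifying the post-grant state step by step:
  pool = (1, 0)
  run foxtrot (needs (0, 0), free (1, 0)); after release of (1, 3) the pool is (2, 3)
  run alpha (needs (1, 3), free (2, 3)); after release of (0, 1) the pool is (2, 4)
  run india (needs (2, 3), free (2, 4)); after release of (1, 1) the pool is (3, 5)
  run hotel (needs (3, 2), free (3, 5)); after release of (2, 0) the pool is (5, 5)
  run delta (needs (5, 3), free (5, 5)); after release of (2, 1) the pool is (7, 6)
  run charlie (needs (4, 3), free (7, 6)); after release of (2, 2) the pool is (9, 8)


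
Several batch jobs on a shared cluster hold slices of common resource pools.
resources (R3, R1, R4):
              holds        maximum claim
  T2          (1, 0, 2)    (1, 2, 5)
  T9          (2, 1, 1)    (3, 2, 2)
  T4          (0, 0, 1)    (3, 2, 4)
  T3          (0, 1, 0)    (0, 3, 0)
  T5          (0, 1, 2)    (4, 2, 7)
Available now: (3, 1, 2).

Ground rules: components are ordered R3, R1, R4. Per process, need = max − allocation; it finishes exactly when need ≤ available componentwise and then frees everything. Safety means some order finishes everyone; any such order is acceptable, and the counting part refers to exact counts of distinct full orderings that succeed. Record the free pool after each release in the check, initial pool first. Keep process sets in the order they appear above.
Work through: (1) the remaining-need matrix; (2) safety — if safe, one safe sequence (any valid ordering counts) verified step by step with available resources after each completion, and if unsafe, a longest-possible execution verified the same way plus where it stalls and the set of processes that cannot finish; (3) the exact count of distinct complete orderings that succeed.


(1) Need matrix, components ordered R3, R1, R4:
  T2: (0, 2, 3)
  T9: (1, 1, 1)
  T4: (3, 2, 3)
  T3: (0, 2, 0)
  T5: (4, 1, 5)
(2) The state is SAFE; one workable sequence: T9, T3, T4, T2, T5.
Key observation: at T9 the run first touches a limit — (1, 1, 1) against (3, 1, 2), exact on a resource it actually requests.
Step-by-step check:
  pool = (3, 1, 2)
  run T9 (needs (1, 1, 1), free (3, 1, 2)); after release of (2, 1, 1) the pool is (5, 2, 3)
  run T3 (needs (0, 2, 0), free (5, 2, 3)); after release of (0, 1, 0) the pool is (5, 3, 3)
  run T4 (needs (3, 2, 3), free (5, 3, 3)); after release of (0, 0, 1) the pool is (5, 3, 4)
  run T2 (needs (0, 2, 3), free (5, 3, 4)); after release of (1, 0, 2) the pool is (6, 3, 6)
  run T5 (needs (4, 1, 5), free (6, 3, 6)); after release of (0, 1, 2) the pool is (6, 4, 8)
(3) Exactly 12 of the possible complete orderings are safe sequences.


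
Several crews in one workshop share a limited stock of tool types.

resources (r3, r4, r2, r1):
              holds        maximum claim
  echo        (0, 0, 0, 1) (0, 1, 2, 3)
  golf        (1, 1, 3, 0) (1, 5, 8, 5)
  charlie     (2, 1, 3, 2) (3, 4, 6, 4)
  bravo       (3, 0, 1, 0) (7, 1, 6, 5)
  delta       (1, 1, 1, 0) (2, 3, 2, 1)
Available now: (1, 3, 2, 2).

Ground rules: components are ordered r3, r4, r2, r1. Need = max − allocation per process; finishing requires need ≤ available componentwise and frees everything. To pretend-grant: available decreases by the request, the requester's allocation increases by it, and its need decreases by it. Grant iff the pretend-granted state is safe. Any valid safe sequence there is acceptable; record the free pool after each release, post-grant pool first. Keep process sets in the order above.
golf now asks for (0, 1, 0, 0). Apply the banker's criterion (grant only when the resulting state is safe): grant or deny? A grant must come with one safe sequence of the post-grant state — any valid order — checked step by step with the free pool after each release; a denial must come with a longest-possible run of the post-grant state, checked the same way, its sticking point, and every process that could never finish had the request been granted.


GRANT: granting preserves safety; a valid post-grant sequence is echo, delta, charlie, golf, bravo.
Key observation: granting shrinks the pool to (1, 2, 2, 2), yet echo still fits and the chain goes through.
Check on the post-grant state, step by step:
  pool = (1, 2, 2, 2)
  run echo (needs (0, 1, 2, 2), free (1, 2, 2, 2)); after release of (0, 0, 0, 1) the pool is (1, 2, 2, 3)
  run delta (needs (1, 2, 1, 1), free (1, 2, 2, 3)); after release of (1, 1, 1, 0) the pool is (2, 3, 3, 3)
  run charlie (needs (1, 3, 3, 2), free (2, 3, 3, 3)); after release of (2, 1, 3, 2) the pool is (4, 4, 6, 5)
  run golf (needs (0, 3, 5, 5), free (4, 4, 6, 5)); after release of (1, 2, 3, 0) the pool is (5, 6, 9, 5)
  run bravo (needs (4, 1, 5, 5), free (5, 6, 9, 5)); after release of (3, 0, 1, 0) the pool is (8, 6, 10, 5)


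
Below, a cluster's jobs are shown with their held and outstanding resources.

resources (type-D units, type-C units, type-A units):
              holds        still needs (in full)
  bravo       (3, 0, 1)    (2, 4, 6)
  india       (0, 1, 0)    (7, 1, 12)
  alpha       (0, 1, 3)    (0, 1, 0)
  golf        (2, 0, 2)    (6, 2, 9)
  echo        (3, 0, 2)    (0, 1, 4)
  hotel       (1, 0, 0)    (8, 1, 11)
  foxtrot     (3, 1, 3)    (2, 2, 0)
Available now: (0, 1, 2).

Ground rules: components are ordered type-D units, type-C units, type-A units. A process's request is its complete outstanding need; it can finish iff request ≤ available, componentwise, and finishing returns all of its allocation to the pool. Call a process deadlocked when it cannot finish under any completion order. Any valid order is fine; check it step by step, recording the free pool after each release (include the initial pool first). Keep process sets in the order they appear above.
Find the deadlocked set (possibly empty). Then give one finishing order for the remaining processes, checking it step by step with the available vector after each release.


No process is deadlocked.
Key observation: alpha can run right away; the returned allocation unlocks the remaining processes in turn.
One completion order for the rest: alpha, echo, foxtrot, golf, india, hotel, bravo. Walking it through:
  pool = (0, 1, 2)
  alpha: need (0, 1, 0) fits (0, 1, 2); releases (0, 1, 3), pool now (0, 2, 5)
  echo: need (0, 1, 4) fits (0, 2, 5); releases (3, 0, 2), pool now (3, 2, 7)
  foxtrot: need (2, 2, 0) fits (3, 2, 7); releases (3, 1, 3), pool now (6, 3, 10)
  golf: need (6, 2, 9) fits (6, 3, 10); releases (2, 0, 2), pool now (8, 3, 12)
  india: need (7, 1, 12) fits (8, 3, 12); releases (0, 1, 0), pool now (8, 4, 12)
  hotel: need (8, 1, 11) fits (8, 4, 12); releases (1, 0, 0), pool now (9, 4, 12)
  bravo: need (2, 4, 6) fits (9, 4, 12); releases (3, 0, 1), pool now (12, 4, 13)


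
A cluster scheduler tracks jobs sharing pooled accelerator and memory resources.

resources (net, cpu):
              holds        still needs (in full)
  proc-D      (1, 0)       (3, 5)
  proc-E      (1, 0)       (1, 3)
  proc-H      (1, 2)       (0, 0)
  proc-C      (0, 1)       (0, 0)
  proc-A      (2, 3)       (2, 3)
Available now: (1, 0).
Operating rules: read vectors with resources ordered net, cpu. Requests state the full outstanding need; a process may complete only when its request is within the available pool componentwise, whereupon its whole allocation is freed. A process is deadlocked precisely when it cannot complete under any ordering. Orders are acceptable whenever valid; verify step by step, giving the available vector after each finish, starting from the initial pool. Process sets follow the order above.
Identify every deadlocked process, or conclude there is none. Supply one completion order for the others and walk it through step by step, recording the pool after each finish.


The deadlocked set is empty.
Key observation: proc-C can run right away; the returned allocation unlocks the remaining processes in turn.
A valid finishing order for the others: proc-C, proc-H, proc-A, proc-D, proc-E. Walking it through:
  pool = (1, 0)
  proc-C needs (0, 0) <= (1, 0) -> finishes; pool += (0, 1) = (1, 1)
  proc-H needs (0, 0) <= (1, 1) -> finishes; pool += (1, 2) = (2, 3)
  proc-A needs (2, 3) <= (2, 3) -> finishes; pool += (2, 3) = (4, 6)
  proc-D needs (3, 5) <= (4, 6) -> finishes; pool += (1, 0) = (5, 6)
  proc-E needs (1, 3) <= (5, 6) -> finishes; pool += (1, 0) = (6, 6)


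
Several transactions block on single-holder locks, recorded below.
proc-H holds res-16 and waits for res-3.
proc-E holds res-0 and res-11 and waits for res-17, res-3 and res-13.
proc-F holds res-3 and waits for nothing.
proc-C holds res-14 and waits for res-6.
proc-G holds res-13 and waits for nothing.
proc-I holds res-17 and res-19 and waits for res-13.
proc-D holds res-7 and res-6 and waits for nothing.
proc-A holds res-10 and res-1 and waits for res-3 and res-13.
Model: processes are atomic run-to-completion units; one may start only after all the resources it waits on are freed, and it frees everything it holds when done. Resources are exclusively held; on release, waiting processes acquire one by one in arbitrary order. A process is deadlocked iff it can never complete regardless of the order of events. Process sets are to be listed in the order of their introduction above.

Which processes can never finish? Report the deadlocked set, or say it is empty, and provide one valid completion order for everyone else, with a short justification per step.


The deadlocked set is empty.
Key observation: no waiting chain loops back on itself — every chain ends at a process that waits on nothing, so everyone eventually runs.
The rest can finish in the order proc-G, proc-F, proc-D, proc-C, proc-I, proc-H, proc-E, proc-A.
Walking it through:
  proc-G waits on nothing -> runs at once and releases res-13
  proc-F waits on nothing -> runs at once and releases res-3
  proc-D waits on nothing -> runs at once and releases res-7 and res-6
  run proc-C (all its waits — res-6 — are resolved); releases res-14
  run proc-I (all its waits — res-13 — are resolved); releases res-17 and res-19
  run proc-H (all its waits — res-3 — are resolved); releases res-16
  run proc-E (all its waits — res-17, res-3 and res-13 — are resolved); releases res-0 and res-11
  run proc-A (all its waits — res-3 and res-13 — are resolved); releases res-10 and res-1


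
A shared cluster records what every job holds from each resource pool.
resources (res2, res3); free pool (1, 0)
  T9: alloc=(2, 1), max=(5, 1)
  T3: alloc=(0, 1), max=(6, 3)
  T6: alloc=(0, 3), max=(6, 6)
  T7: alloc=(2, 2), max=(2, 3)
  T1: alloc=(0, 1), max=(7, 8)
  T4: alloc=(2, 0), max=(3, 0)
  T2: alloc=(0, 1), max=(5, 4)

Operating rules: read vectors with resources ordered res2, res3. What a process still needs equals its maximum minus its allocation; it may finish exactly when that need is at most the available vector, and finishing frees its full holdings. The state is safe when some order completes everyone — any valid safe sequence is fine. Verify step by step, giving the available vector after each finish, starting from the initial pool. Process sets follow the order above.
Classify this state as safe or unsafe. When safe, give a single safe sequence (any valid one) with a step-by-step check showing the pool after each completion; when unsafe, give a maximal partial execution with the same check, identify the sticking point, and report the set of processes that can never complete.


The state is SAFE; one workable sequence: T4, T9, T7, T3, T2, T6, T1.
Key observation: T4 is the earliest step where a requested resource binds exactly: need (1, 0), pool (1, 0) at its turn.
Verifying each step:
  pool = (1, 0)
  T4 needs (1, 0) <= (1, 0) -> finishes; pool += (2, 0) = (3, 0)
  T9 needs (3, 0) <= (3, 0) -> finishes; pool += (2, 1) = (5, 1)
  T7 needs (0, 1) <= (5, 1) -> finishes; pool += (2, 2) = (7, 3)
  T3 needs (6, 2) <= (7, 3) -> finishes; pool += (0, 1) = (7, 4)
  T2 needs (5, 3) <= (7, 4) -> finishes; pool += (0, 1) = (7, 5)
  T6 needs (6, 3) <= (7, 5) -> finishes; pool += (0, 3) = (7, 8)
  T1 needs (7, 7) <= (7, 8) -> finishes; pool += (0, 1) = (7, 9)


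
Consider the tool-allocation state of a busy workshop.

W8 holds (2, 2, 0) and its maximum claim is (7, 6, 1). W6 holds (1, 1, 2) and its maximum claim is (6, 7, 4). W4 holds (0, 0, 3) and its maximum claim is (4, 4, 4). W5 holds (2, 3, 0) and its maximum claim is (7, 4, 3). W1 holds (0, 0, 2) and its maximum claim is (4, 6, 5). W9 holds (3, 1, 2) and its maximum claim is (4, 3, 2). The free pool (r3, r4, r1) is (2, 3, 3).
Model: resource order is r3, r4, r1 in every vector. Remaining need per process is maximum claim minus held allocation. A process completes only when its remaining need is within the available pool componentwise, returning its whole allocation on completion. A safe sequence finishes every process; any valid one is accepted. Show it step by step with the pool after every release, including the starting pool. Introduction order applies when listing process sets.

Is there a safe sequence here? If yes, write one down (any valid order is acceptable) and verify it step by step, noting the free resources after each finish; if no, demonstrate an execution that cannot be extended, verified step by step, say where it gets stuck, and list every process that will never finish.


SAFE. One safe sequence: W9, W4, W8, W6, W1, W5.
Key observation: the order's first zero-slack moment is W4 ((4, 4, 1) needed, (5, 4, 5) free — a requested resource with nothing to spare).
Verifying each step:
  pool = (2, 3, 3)
  run W9 (needs (1, 2, 0), free (2, 3, 3)); after release of (3, 1, 2) the pool is (5, 4, 5)
  run W4 (needs (4, 4, 1), free (5, 4, 5)); after release of (0, 0, 3) the pool is (5, 4, 8)
  run W8 (needs (5, 4, 1), free (5, 4, 8)); after release of (2, 2, 0) the pool is (7, 6, 8)
  run W6 (needs (5, 6, 2), free (7, 6, 8)); after release of (1, 1, 2) the pool is (8, 7, 10)
  run W1 (needs (4, 6, 3), free (8, 7, 10)); after release of (0, 0, 2) the pool is (8, 7, 12)
  run W5 (needs (5, 1, 3), free (8, 7, 12)); after release of (2, 3, 0) the pool is (10, 10, 12)


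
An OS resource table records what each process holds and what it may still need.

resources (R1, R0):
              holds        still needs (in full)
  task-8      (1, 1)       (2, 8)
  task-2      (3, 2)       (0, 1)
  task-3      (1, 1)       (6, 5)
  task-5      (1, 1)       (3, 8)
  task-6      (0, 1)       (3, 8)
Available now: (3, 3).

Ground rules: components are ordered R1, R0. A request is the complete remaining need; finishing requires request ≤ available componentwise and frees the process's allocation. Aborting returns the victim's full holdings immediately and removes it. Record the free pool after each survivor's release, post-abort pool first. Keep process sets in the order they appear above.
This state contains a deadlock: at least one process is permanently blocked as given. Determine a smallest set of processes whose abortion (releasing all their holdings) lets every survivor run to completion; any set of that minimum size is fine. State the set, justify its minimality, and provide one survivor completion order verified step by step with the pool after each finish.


Abort task-8 and task-5.
Key observation: aborting task-8 and task-5 returns (2, 2), and task-6 — hopeless before — runs at step 3 with the returned capacity in the pool.
No one abort is enough; case by case: task-8 alone leaves task-5 blocked (short on R0); task-2 alone leaves task-8 blocked (short on R0); task-3 alone leaves task-8 blocked (short on R0); task-5 alone leaves task-8 blocked (short on R0); task-6 alone leaves task-8 blocked (short on R0).
One survivor order: task-2, task-3, task-6. Step-by-step check (post-abort pool first):
  pool = (5, 5)
  run task-2 (needs (0, 1), free (5, 5)); after release of (3, 2) the pool is (8, 7)
  run task-3 (needs (6, 5), free (8, 7)); after release of (1, 1) the pool is (9, 8)
  run task-6 (needs (3, 8), free (9, 8)); after release of (0, 1) the pool is (9, 9)


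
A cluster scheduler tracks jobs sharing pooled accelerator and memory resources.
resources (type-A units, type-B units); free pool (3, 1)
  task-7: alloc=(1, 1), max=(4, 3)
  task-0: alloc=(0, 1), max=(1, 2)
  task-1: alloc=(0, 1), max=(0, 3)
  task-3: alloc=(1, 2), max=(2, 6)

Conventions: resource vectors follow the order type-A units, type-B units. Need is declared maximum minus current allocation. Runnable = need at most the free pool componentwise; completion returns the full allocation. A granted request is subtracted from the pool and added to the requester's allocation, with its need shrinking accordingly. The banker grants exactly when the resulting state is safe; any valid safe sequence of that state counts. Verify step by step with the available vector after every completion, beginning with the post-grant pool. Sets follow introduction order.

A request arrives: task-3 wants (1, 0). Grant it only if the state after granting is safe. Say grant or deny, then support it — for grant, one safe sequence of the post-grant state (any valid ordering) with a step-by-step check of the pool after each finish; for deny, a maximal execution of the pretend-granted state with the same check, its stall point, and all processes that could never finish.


DENY. Granting would leave the state unsafe.
Key observation: after task-0, task-1 the pool peaks at (2, 3), and each blocked process is short somewhere: task-7 on type-A units; task-3 on type-B units.
After a pretend grant, a maximal execution: task-0, task-1 — then nothing else fits. Check, step by step:
  pool = (2, 1)
  task-0: need (1, 1) fits (2, 1); releases (0, 1), pool now (2, 2)
  task-1: need (0, 2) fits (2, 2); releases (0, 1), pool now (2, 3)
  task-7 still needs (3, 2) but only (2, 3) is free — short on type-A units
  task-3 still needs (0, 4) but only (2, 3) is free — short on type-B units
Had the request been granted, task-7 and task-3 could never finish.


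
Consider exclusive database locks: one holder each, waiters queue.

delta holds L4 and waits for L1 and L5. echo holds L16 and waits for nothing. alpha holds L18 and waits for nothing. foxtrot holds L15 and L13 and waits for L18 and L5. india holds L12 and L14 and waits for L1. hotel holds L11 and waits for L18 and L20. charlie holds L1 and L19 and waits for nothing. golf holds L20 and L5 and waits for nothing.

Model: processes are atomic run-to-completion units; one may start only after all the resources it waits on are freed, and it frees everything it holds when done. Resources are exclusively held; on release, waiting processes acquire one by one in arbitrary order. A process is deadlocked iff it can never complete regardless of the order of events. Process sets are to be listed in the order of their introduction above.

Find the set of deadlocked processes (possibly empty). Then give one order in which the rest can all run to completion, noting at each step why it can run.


Nothing here is deadlocked.
Key observation: the wait graph is acyclic; completion cascades from the unblocked processes through everyone else.
One completion order for the rest: alpha, charlie, golf, echo, india, delta, hotel, foxtrot.
Step-by-step check:
  alpha waits on nothing -> runs at once and releases L18
  charlie waits on nothing -> runs at once and releases L1 and L19
  golf waits on nothing -> runs at once and releases L20 and L5
  echo waits on nothing -> runs at once and releases L16
  india: everything it awaited (L1) is free; runs, freeing L12 and L14
  delta: everything it awaited (L1 and L5) is free; runs, freeing L4
  hotel: everything it awaited (L18 and L20) is free; runs, freeing L11
  foxtrot: everything it awaited (L18 and L5) is free; runs, freeing L15 and L13


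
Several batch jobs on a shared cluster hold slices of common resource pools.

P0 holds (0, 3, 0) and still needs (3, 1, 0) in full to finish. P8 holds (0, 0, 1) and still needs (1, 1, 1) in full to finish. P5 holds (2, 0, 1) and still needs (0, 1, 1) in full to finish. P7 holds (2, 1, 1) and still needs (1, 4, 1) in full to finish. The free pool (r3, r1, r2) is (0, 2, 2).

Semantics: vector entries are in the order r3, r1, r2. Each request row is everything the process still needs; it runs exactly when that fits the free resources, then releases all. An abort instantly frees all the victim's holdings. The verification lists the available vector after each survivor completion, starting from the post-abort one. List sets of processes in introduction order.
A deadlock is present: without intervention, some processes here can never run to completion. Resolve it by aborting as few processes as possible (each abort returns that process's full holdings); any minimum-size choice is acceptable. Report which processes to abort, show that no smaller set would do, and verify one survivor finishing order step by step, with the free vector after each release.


Minimum abort set: P0.
Key observation: the returned (0, 3, 0) from P0 is what brings P7 — unrunnable before, under any order — into play at step 2.
Why nothing smaller works: aborting no one leaves the state deadlocked as given.
Survivors finish in the order: P5, P7, P8. Walking it through (pool after the aborts first):
  pool = (0, 5, 2)
  P5: need (0, 1, 1) fits (0, 5, 2); releases (2, 0, 1), pool now (2, 5, 3)
  P7: need (1, 4, 1) fits (2, 5, 3); releases (2, 1, 1), pool now (4, 6, 4)
  P8: need (1, 1, 1) fits (4, 6, 4); releases (0, 0, 1), pool now (4, 6, 5)


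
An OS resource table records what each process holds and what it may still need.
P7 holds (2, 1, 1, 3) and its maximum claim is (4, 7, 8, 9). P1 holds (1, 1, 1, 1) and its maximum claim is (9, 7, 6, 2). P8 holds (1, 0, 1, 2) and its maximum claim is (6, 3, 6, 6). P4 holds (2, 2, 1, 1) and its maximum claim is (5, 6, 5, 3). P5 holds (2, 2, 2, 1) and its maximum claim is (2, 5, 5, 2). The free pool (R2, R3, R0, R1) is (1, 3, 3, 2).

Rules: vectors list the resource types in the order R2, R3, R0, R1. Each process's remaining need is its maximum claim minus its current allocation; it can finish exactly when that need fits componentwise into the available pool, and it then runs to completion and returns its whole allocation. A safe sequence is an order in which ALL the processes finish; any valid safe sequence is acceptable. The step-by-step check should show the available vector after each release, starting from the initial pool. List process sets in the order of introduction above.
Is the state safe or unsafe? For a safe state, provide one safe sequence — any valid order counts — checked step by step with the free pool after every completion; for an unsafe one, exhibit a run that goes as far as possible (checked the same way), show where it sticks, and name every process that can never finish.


SAFE, for example via the order P5, P4, P8, P7, P1.
Key observation: the order's first zero-slack moment is P5 ((0, 3, 3, 1) needed, (1, 3, 3, 2) free — a requested resource with nothing to spare).
Step-by-step check:
  pool = (1, 3, 3, 2)
  P5 needs (0, 3, 3, 1) <= (1, 3, 3, 2) -> finishes; pool += (2, 2, 2, 1) = (3, 5, 5, 3)
  P4 needs (3, 4, 4, 2) <= (3, 5, 5, 3) -> finishes; pool += (2, 2, 1, 1) = (5, 7, 6, 4)
  P8 needs (5, 3, 5, 4) <= (5, 7, 6, 4) -> finishes; pool += (1, 0, 1, 2) = (6, 7, 7, 6)
  P7 needs (2, 6, 7, 6) <= (6, 7, 7, 6) -> finishes; pool += (2, 1, 1, 3) = (8, 8, 8, 9)
  P1 needs (8, 6, 5, 1) <= (8, 8, 8, 9) -> finishes; pool += (1, 1, 1, 1) = (9, 9, 9, 10)


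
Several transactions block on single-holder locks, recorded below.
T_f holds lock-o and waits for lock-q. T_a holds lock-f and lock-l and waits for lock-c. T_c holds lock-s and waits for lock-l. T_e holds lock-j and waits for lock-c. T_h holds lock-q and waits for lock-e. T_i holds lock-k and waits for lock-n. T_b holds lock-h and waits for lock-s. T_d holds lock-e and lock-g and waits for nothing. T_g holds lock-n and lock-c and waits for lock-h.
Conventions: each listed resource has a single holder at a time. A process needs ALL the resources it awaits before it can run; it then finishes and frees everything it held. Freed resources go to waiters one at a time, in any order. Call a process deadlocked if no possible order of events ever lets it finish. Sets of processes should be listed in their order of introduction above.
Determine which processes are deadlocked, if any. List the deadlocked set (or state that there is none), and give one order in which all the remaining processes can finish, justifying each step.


Deadlocked: T_a, T_c, T_e, T_i, T_b and T_g.
Key observation: the cycle T_a -> T_g -> T_b -> T_c -> T_a can never break — each member waits on the next; T_e and T_i wait into the deadlock from upstream.
A valid finishing order for the others: T_d, T_h, T_f.
Check, step by step:
  T_d waits on nothing -> runs at once and releases lock-e and lock-g
  T_h: everything it awaited (lock-e) is free; runs, freeing lock-q
  T_f: everything it awaited (lock-q) is free; runs, freeing lock-o


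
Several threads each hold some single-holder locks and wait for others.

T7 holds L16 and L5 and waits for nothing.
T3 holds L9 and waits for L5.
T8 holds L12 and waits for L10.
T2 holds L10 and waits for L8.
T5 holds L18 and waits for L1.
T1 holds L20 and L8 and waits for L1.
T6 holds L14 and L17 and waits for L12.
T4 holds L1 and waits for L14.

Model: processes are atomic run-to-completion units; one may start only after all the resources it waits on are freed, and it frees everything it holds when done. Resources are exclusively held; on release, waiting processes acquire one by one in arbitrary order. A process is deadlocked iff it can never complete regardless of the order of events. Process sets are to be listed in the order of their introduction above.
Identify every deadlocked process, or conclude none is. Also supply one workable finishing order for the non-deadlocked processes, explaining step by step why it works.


Deadlocked set: T8, T2, T5, T1, T6 and T4.
Key observation: nobody on the ring T8 -> T2 -> T1 -> T4 -> T6 -> T8 can start until another member finishes, which never happens; T5 waits into the deadlock from upstream.
One completion order for the rest: T7, T3.
Walking it through:
  run T7 (it waits on nothing); releases L16 and L5
  T3 waits on L5 — all released -> runs and releases L9
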